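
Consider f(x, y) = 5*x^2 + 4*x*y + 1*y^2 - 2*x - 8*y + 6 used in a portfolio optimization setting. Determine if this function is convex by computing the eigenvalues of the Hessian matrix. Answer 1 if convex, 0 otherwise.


The Hessian of f(x,y) = 5*x^2 + 4*x*y + 1*y^2 - 2*x - 8*y + 6 is:
H = [[10, 4], [4, 2]]
Trace = 10 + 2 = 12
Determinant = 10*2 - (4)^2 = 4
Discriminant = (12)^2 - 4*4 = 128.0
Eigenvalues: lambda_1 = 0.3431, lambda_2 = 11.6569
The function is convex.

1


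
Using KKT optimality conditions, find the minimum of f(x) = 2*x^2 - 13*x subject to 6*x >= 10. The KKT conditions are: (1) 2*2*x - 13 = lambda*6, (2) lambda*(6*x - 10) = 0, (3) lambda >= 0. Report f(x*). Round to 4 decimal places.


Step 1: Try lambda = 0 (constraint inactive).
Stationarity: 2*2*x - 13 = 0
x* = 13/(2*2) = 3.25
Check constraint: 6*3.25 = 19.5 >= 10 -- satisfied.
Step 2: Compute optimal value.
f(x*) = 2*3.25^2 - 13*3.25 = -21.125


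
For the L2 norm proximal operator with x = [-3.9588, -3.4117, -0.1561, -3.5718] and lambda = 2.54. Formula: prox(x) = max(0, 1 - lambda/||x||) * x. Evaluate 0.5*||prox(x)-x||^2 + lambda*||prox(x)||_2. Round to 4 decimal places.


Step 1: Compute ||x||.
||x|| = 6.332
Step 2: Compute scaling factor.
scale = max(0, 1 - 2.54/6.332) = 0.5989
Step 3: prox(x) = [-2.3708, -2.0431, -0.0935, -2.139]
||prox(x)|| = 3.792
Step 4: Proximal objective.
0.5*||prox-x||^2 = 3.2258
lambda*||prox|| = 9.6317
Total = 12.8574


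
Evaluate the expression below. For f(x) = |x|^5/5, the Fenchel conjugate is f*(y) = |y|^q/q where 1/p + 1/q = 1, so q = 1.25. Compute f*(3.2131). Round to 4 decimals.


The conjugate exponent q satisfies 1/p + 1/q = 1.
p = 5, so q = 5/(5 - 1) = 1.25
|y|^q = 3.2131^1.25 = 4.3019
f*(3.2131) = 4.3019 / 1.25 = 3.4415


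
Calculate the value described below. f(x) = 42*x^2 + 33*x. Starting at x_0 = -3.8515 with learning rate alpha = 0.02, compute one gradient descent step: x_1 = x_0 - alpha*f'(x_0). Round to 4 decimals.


We compute the gradient at x_0 and apply the update.
f'(x) = 84*x + 33
f'(-3.8515) = 84*-3.8515 + 33 = -290.526
x_1 = -3.8515 - 0.02*-290.526 = 1.959


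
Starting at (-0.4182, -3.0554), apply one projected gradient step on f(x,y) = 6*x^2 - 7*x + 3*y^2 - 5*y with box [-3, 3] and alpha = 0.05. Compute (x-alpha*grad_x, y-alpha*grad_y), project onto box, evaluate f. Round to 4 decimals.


Step 1: Compute gradient at (-0.4182, -3.0554).
grad_x = 2*6*-0.4182 - 7 = -12.0184
grad_y = 2*3*-3.0554 - 5 = -23.3324
Step 2: Gradient step.
x_raw = -0.4182 - 0.05*-12.0184 = 0.1827
y_raw = -3.0554 - 0.05*-23.3324 = -1.8888
Step 3: Project onto [-3, 3].
x_proj = clip(0.1827) = 0.1827
y_proj = clip(-1.8888) = -1.8888
Step 4: Evaluate f.
f(0.1827, -1.8888) = 19.0676


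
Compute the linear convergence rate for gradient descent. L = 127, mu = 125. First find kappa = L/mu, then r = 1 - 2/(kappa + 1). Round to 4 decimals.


Step 1: Compute the condition number.
kappa = L/mu = 127/125 = 1.016
Step 2: Compute the convergence rate.
r = 1 - 2/(kappa + 1) = 1 - 2*mu/(L + mu) = (L - mu)/(L + mu) = 2/252 = 0.0079


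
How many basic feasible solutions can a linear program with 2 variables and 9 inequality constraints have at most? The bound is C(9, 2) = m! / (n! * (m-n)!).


Each vertex corresponds to some choice of n active constraints out of m, so the number of vertices is at most C(m, n) = m! / (n!(m-n)!).
m = 9, n = 2
Numerator: 9 * 8
Denominator: 2! = 2
C(9, 2) = 36


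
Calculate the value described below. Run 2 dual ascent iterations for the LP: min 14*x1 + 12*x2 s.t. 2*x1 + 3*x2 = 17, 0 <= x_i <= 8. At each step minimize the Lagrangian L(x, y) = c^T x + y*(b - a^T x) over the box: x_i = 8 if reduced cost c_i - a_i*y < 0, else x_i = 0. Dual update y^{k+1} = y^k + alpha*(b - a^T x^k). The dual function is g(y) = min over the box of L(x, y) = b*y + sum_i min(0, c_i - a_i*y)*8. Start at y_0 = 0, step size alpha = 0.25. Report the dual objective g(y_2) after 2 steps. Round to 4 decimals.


Dual ascent for LP: min 14*x1 + 12*x2, 2*x1 + 3*x2 = 17, 0 <= x_i <= 8
Step 1: y^k = 0.0, reduced costs: (14.0, 12.0)
  x^k = (0.0, 0.0), subgradient = b - a^T x = 17.0
  y^{k+1} = 0.0 + 0.25*17.0 = 4.25
Step 2: y^k = 4.25, reduced costs: (5.5, -0.75)
  x^k = (0.0, 8.0), subgradient = b - a^T x = -7.0
  y^{k+1} = 4.25 + 0.25*-7.0 = 2.5
Dual objective at y_2 = 2.5: reduced costs (9.0, 4.5), box minimizer x = (0.0, 0.0)
g(y_2) = b*y + (c1 - a1*y)*x1 + (c2 - a2*y)*x2 = 17*2.5 + 9.0*0.0 + 4.5*0.0 = 42.5 + 0.0 + 0.0 = 42.5


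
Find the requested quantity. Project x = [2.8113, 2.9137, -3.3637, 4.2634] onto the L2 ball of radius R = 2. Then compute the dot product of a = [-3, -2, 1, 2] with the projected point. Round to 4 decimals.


Step 1: Compute ||x|| (intermediates to 6 decimals).
||x|| = sqrt(2.8113^2 + 2.9137^2 + (-3.3637)^2 + 4.2634^2) = 6.773781
Step 2: Project.
Since ||x|| > R, scale = R/||x|| = 2/6.773781 = 0.295256, proj(x) = scale * x
proj(x) = [0.830053, 0.860287, -0.993153, 1.258794]
Step 3: Dot product.
a^T * proj(x) = -3*0.830053 - 2*0.860287 + 1*(-0.993153) + 2*1.258794 = -2.6863


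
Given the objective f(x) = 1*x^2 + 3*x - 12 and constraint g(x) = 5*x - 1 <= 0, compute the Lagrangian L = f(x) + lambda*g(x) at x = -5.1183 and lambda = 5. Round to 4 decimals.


Step 1: Evaluate f(x).
f(-5.1183) = 1*(-5.1183)^2 + 3*(-5.1183) - 12 = -1.1579
Step 2: Evaluate g(x).
g(-5.1183) = 5*-5.1183 - 1 = -26.5915
Step 3: Compute Lagrangian.
L = -1.1579 + 5*-26.5915 = -134.1154


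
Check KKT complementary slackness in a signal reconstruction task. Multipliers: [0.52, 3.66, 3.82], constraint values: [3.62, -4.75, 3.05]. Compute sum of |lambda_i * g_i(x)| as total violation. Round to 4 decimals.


KKT complementary slackness check:
lambda_1 * g_1 = 0.52 * 3.62 = 1.8824
lambda_2 * g_2 = 3.66 * -4.75 = -17.385
lambda_3 * g_3 = 3.82 * 3.05 = 11.651
Total violation = 1.8824 + 17.385 + 11.651 = 30.9184


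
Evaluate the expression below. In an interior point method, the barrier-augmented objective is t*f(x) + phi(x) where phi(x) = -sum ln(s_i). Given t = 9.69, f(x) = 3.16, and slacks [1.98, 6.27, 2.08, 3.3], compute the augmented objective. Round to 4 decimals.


Step 1: Compute log-barrier.
ln values: [0.6831, 1.8358, 0.7324, 1.1939]
phi = -(0.6831 + 1.8358 + 0.7324 + 1.1939) = -4.4452
Step 2: Compute augmented objective.
t*f(x) = 9.69*3.16 = 30.6204
Total = 30.6204 - 4.4452 = 26.1752


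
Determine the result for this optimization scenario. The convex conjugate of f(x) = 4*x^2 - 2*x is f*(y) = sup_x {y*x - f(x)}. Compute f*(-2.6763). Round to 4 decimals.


f*(y) = sup_x {y*x - a*x^2 - b*x} = sup_x {(y-b)*x - a*x^2}
FOC: (y - b) - 2a*x = 0 => x* = (y - b)/(2a)
x* = (-2.6763 + 2)/(2*4) = -0.0845
f*(-2.6763) = (y-b)^2/(4a) = (-2.6763 + 2)^2/(4*4)
= 0.4574/16 = 0.0286


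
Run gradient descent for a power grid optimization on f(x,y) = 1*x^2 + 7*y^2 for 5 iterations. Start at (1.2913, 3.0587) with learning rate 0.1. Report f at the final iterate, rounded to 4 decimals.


Gradient descent on f(x,y) = 1*x^2 + 7*y^2.
Starting point: (1.2913, 3.0587), alpha = 0.1
Step 1: grad_x = 2*1*1.2913 = 2.5826, grad_y = 2*7*3.0587 = 42.8218
  x_1 = 1.2913 - 0.1*2.5826 = 1.033
  y_1 = 3.0587 - 0.1*42.8218 = -1.2235
Step 2: grad_x = 2*1*1.033 = 2.0661, grad_y = 2*7*-1.2235 = -17.1287
  x_2 = 1.033 - 0.1*2.0661 = 0.8264
  y_2 = -1.2235 - 0.1*-17.1287 = 0.4894
Step 3: grad_x = 2*1*0.8264 = 1.6529, grad_y = 2*7*0.4894 = 6.8515
  x_3 = 0.8264 - 0.1*1.6529 = 0.6611
  y_3 = 0.4894 - 0.1*6.8515 = -0.1958
Step 4: grad_x = 2*1*0.6611 = 1.3223, grad_y = 2*7*-0.1958 = -2.7406
  x_4 = 0.6611 - 0.1*1.3223 = 0.5289
  y_4 = -0.1958 - 0.1*-2.7406 = 0.0783
Step 5: grad_x = 2*1*0.5289 = 1.0578, grad_y = 2*7*0.0783 = 1.0962
  x_5 = 0.5289 - 0.1*1.0578 = 0.4231
  y_5 = 0.0783 - 0.1*1.0962 = -0.0313
f(0.4231, -0.0313) = 1*0.4231^2 + 7*(-0.0313)^2 = 0.1859


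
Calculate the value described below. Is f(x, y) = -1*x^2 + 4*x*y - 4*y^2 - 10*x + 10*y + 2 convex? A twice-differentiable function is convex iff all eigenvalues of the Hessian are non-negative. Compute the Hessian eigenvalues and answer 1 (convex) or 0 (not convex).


The Hessian of f(x,y) = -1*x^2 + 4*x*y - 4*y^2 - 10*x + 10*y + 2 is:
H = [[-2, 4], [4, -8]]
Trace = -2 - 8 = -10
Determinant = -2*-8 - (4)^2 = 0
Discriminant = (-10)^2 - 4*0 = 100.0
Eigenvalues: lambda_1 = -10.0, lambda_2 = 0.0
The function is not convex.

0


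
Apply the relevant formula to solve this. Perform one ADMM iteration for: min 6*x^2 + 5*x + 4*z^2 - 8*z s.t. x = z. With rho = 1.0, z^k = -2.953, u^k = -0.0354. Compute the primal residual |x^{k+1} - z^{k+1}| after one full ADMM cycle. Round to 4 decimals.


ADMM iteration with rho = 1.0, z^k = -2.953, u^k = -0.0354
Step 1: x-update.
Minimize 6*x^2 + 5*x + (1.0/2)*(x + 2.953 - 0.0354)^2
FOC: (2*6 + 1.0)*x = -5 + 1.0*(-2.953 + 0.0354)
x^{k+1} = -0.609
Step 2: z-update.
Minimize 4*z^2 - 8*z + (1.0/2)*(-0.609 - z - 0.0354)^2
FOC: (2*4 + 1.0)*z = 8 + 1.0*(-0.609 - 0.0354)
z^{k+1} = 0.8173
Step 3: u-update.
u^{k+1} = -0.0354 - 0.609 - 0.8173 = -1.4617
Step 4: Primal residual = |-0.609 - 0.8173| = 1.4263


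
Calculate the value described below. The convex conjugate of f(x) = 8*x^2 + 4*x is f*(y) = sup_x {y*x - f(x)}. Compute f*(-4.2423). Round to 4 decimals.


f*(y) = sup_x {y*x - a*x^2 - b*x} = sup_x {(y-b)*x - a*x^2}
FOC: (y - b) - 2a*x = 0 => x* = (y - b)/(2a)
x* = (-4.2423 - 4)/(2*8) = -0.5151
f*(-4.2423) = (y-b)^2/(4a) = (-4.2423 - 4)^2/(4*8)
= 67.9355/32 = 2.123


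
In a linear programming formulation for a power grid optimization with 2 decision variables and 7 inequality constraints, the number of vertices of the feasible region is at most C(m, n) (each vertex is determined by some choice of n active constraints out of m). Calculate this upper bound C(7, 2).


Each vertex corresponds to some choice of n active constraints out of m, so the number of vertices is at most C(m, n) = m! / (n!(m-n)!).
m = 7, n = 2
Numerator: 7 * 6
Denominator: 2! = 2
C(7, 2) = 21


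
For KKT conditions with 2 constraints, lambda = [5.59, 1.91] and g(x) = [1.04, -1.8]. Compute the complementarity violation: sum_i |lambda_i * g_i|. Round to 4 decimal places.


KKT complementary slackness check:
lambda_1 * g_1 = 5.59 * 1.04 = 5.8136
lambda_2 * g_2 = 1.91 * -1.8 = -3.438
Total violation = 5.8136 + 3.438 = 9.2516


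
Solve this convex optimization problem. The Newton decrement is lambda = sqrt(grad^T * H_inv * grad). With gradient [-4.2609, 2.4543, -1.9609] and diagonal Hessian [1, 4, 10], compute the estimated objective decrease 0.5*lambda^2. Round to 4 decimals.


Step 1: H is diagonal, so H^(-1) * g = [-4.2609, 0.6136, -0.1961].
Step 2: g^T H^(-1) g = sum_i g_i^2 / H_ii
  = (-4.2609)^2/1 + (2.4543)^2/4 + (-1.9609)^2/10
  = 18.1553 + 1.5059 + 0.3845 = 20.0457
Step 3: Objective decrease = 0.5 * g^T H^(-1) g = 10.0228


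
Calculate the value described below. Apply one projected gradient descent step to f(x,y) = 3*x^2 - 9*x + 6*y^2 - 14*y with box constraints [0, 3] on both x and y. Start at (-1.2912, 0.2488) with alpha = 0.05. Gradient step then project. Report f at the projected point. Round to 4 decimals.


Step 1: Compute gradient at (-1.2912, 0.2488).
grad_x = 2*3*-1.2912 - 9 = -16.7472
grad_y = 2*6*0.2488 - 14 = -11.0144
Step 2: Gradient step.
x_raw = -1.2912 - 0.05*-16.7472 = -0.4538
y_raw = 0.2488 - 0.05*-11.0144 = 0.7995
Step 3: Project onto [0, 3].
x_proj = clip(-0.4538) = 0.0
y_proj = clip(0.7995) = 0.7995
Step 4: Evaluate f.
f(0.0, 0.7995) = -7.3579


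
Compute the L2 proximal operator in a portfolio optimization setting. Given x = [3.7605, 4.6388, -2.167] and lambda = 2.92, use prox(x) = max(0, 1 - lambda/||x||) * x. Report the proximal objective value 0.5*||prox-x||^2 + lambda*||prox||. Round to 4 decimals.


Step 1: Compute ||x||.
||x|| = 6.3526
Step 2: Compute scaling factor.
scale = max(0, 1 - 2.92/6.3526) = 0.5403
Step 3: prox(x) = [2.032, 2.5066, -1.1709]
||prox(x)|| = 3.4326
Step 4: Proximal objective.
0.5*||prox-x||^2 = 4.2632
lambda*||prox|| = 10.0232
Total = 14.2864


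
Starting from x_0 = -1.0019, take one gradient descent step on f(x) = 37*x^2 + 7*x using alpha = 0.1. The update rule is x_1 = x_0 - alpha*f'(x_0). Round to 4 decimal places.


We compute the gradient at x_0 and apply the update.
f'(x) = 74*x + 7
f'(-1.0019) = 74*-1.0019 + 7 = -67.1406
x_1 = -1.0019 - 0.1*-67.1406 = 5.7122


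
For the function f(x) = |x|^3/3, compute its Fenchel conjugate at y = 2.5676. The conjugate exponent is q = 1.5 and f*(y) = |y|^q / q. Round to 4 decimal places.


The conjugate exponent q satisfies 1/p + 1/q = 1.
p = 3, so q = 3/(3 - 1) = 1.5
|y|^q = 2.5676^1.5 = 4.1143
f*(2.5676) = 4.1143 / 1.5 = 2.7428


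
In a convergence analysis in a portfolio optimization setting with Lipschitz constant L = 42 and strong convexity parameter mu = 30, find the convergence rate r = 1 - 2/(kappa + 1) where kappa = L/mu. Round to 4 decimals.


Step 1: Compute the condition number.
kappa = L/mu = 42/30 = 1.4
Step 2: Compute the convergence rate.
r = 1 - 2/(kappa + 1) = 1 - 2*mu/(L + mu) = (L - mu)/(L + mu) = 12/72 = 0.1667


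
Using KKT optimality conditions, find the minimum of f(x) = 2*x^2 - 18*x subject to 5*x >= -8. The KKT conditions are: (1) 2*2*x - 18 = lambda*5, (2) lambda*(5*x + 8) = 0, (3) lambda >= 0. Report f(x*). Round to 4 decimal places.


Step 1: Try lambda = 0 (constraint inactive).
Stationarity: 2*2*x - 18 = 0
x* = 18/(2*2) = 4.5
Check constraint: 5*4.5 = 22.5 >= -8 -- satisfied.
Step 2: Compute optimal value.
f(x*) = 2*4.5^2 - 18*4.5 = -40.5


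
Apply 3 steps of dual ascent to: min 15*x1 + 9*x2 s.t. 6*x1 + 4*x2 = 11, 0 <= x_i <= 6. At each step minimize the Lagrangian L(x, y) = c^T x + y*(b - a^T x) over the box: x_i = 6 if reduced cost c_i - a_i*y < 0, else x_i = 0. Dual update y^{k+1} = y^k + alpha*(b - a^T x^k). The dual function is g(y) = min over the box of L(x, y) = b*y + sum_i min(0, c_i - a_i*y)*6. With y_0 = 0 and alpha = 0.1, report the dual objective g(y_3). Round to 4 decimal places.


Dual ascent for LP: min 15*x1 + 9*x2, 6*x1 + 4*x2 = 11, 0 <= x_i <= 6
Step 1: y^k = 0.0, reduced costs: (15.0, 9.0)
  x^k = (0.0, 0.0), subgradient = b - a^T x = 11.0
  y^{k+1} = 0.0 + 0.1*11.0 = 1.1
Step 2: y^k = 1.1, reduced costs: (8.4, 4.6)
  x^k = (0.0, 0.0), subgradient = b - a^T x = 11.0
  y^{k+1} = 1.1 + 0.1*11.0 = 2.2
Step 3: y^k = 2.2, reduced costs: (1.8, 0.2)
  x^k = (0.0, 0.0), subgradient = b - a^T x = 11.0
  y^{k+1} = 2.2 + 0.1*11.0 = 3.3
Dual objective at y_3 = 3.3: reduced costs (-4.8, -4.2), box minimizer x = (6.0, 6.0)
g(y_3) = b*y + (c1 - a1*y)*x1 + (c2 - a2*y)*x2 = 11*3.3 + (-4.8)*6.0 + (-4.2)*6.0 = 36.3 - 28.8 - 25.2 = -17.7


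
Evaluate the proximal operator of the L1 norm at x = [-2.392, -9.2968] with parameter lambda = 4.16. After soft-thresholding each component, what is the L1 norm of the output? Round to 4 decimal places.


Soft-thresholding with lambda = 4.16:
prox(-2.392) = sign(-2.392)*max(|-2.392| - 4.16, 0) = 0.0
prox(-9.2968) = sign(-9.2968)*max(|-9.2968| - 4.16, 0) = -5.1368
prox(x) = [0.0, -5.1368]
||prox(x)||_1 = 0.0 + 5.1368 = 5.1368


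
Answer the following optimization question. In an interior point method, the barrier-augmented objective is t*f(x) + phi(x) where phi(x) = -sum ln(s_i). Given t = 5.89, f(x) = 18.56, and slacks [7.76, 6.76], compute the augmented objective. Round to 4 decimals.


Step 1: Compute log-barrier.
ln values: [2.049, 1.911]
phi = -(2.049 + 1.911) = -3.96
Step 2: Compute augmented objective.
t*f(x) = 5.89*18.56 = 109.3184
Total = 109.3184 - 3.96 = 105.3584


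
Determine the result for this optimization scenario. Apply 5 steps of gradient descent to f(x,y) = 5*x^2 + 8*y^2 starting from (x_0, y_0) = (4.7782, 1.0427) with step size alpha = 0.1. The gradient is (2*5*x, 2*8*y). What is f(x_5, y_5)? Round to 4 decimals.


Gradient descent on f(x,y) = 5*x^2 + 8*y^2.
Starting point: (4.7782, 1.0427), alpha = 0.1
Step 1: grad_x = 2*5*4.7782 = 47.782, grad_y = 2*8*1.0427 = 16.6832
  x_1 = 4.7782 - 0.1*47.782 = 0.0
  y_1 = 1.0427 - 0.1*16.6832 = -0.6256
Step 2: grad_x = 2*5*0.0 = 0.0, grad_y = 2*8*-0.6256 = -10.0099
  x_2 = 0.0 - 0.1*0.0 = 0.0
  y_2 = -0.6256 - 0.1*-10.0099 = 0.3754
Step 3: grad_x = 2*5*0.0 = 0.0, grad_y = 2*8*0.3754 = 6.006
  x_3 = 0.0 - 0.1*0.0 = 0.0
  y_3 = 0.3754 - 0.1*6.006 = -0.2252
Step 4: grad_x = 2*5*0.0 = 0.0, grad_y = 2*8*-0.2252 = -3.6036
  x_4 = 0.0 - 0.1*0.0 = 0.0
  y_4 = -0.2252 - 0.1*-3.6036 = 0.1351
Step 5: grad_x = 2*5*0.0 = 0.0, grad_y = 2*8*0.1351 = 2.1621
  x_5 = 0.0 - 0.1*0.0 = 0.0
  y_5 = 0.1351 - 0.1*2.1621 = -0.0811
f(0.0, -0.0811) = 5*0.0^2 + 8*(-0.0811)^2 = 0.0526


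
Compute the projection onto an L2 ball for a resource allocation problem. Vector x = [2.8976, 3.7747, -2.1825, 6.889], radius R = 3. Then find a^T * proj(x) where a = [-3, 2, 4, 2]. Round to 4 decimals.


Step 1: Compute ||x|| (intermediates to 6 decimals).
||x|| = sqrt(2.8976^2 + 3.7747^2 + (-2.1825)^2 + 6.889^2) = 8.652518
Step 2: Project.
Since ||x|| > R, scale = R/||x|| = 3/8.652518 = 0.34672, proj(x) = scale * x
proj(x) = [1.004656, 1.308764, -0.756716, 2.388554]
Step 3: Dot product.
a^T * proj(x) = -3*1.004656 + 2*1.308764 + 4*(-0.756716) + 2*2.388554 = 1.3538


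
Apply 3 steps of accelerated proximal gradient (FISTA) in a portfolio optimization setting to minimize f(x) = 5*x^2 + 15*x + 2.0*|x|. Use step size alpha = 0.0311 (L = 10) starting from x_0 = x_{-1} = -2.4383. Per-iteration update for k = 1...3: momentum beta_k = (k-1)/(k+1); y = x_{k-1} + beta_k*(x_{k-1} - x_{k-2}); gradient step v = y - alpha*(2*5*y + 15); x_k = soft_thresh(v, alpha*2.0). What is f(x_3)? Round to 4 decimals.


FISTA on f(x) = 5*x^2 + 15*x + 2.0*|x|
L = 10, alpha = 0.0311
Iteration 1: beta = 0.0, y = -2.4383 + 0.0*(-2.4383 + 2.4383) = -2.4383
  grad(y) = -9.383, v = y - alpha*grad = -2.1465
  prox(v) = soft_thresh(-2.1465, 0.0622) = -2.0843
Iteration 2: beta = 0.3333, y = -2.0843 + 0.3333*(-2.0843 + 2.4383) = -1.9663
  grad(y) = -4.6628, v = y - alpha*grad = -1.8213
  prox(v) = soft_thresh(-1.8213, 0.0622) = -1.7591
Iteration 3: beta = 0.5, y = -1.7591 + 0.5*(-1.7591 + 2.0843) = -1.5965
  grad(y) = -0.9646, v = y - alpha*grad = -1.5665
  prox(v) = soft_thresh(-1.5665, 0.0622) = -1.5043
f(x_3) = 5*(-1.5043)^2 + 15*(-1.5043) + 2.0*|-1.5043| = -8.2414


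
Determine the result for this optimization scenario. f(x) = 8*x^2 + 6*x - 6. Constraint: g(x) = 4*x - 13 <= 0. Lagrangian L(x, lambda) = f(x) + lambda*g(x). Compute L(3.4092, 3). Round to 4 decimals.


Step 1: Evaluate f(x).
f(3.4092) = 8*3.4092^2 + 6*3.4092 - 6 = 107.4364
Step 2: Evaluate g(x).
g(3.4092) = 4*3.4092 - 13 = 0.6368
Step 3: Compute Lagrangian.
L = 107.4364 + 3*0.6368 = 109.3468


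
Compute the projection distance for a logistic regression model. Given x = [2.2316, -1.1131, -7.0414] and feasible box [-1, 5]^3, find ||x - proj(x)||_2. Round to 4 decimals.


Project each component onto [-1, 5].
clip(2.2316) = 2.2316, clip(-1.1131) = -1.0, clip(-7.0414) = -1.0
Projection = [2.2316, -1.0, -1.0]
Squared diffs: [0.0, 0.0128, 36.4985]
Distance = sqrt(36.5113) = 6.0425


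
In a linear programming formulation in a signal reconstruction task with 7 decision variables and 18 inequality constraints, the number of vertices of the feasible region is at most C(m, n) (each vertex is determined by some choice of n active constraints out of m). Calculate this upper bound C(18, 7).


Each vertex corresponds to some choice of n active constraints out of m, so the number of vertices is at most C(m, n) = m! / (n!(m-n)!).
m = 18, n = 7
Numerator: 18 * 17 * 16 * 15 * 14 * 13 * 12
Denominator: 7! = 5040
C(18, 7) = 31824


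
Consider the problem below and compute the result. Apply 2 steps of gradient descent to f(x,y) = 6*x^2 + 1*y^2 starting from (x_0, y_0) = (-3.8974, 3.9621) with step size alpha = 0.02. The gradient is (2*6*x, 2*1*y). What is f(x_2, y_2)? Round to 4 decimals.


Gradient descent on f(x,y) = 6*x^2 + 1*y^2.
Starting point: (-3.8974, 3.9621), alpha = 0.02
Step 1: grad_x = 2*6*-3.8974 = -46.7688, grad_y = 2*1*3.9621 = 7.9242
  x_1 = -3.8974 - 0.02*-46.7688 = -2.962
  y_1 = 3.9621 - 0.02*7.9242 = 3.8036
Step 2: grad_x = 2*6*-2.962 = -35.5443, grad_y = 2*1*3.8036 = 7.6072
  x_2 = -2.962 - 0.02*-35.5443 = -2.2511
  y_2 = 3.8036 - 0.02*7.6072 = 3.6515
f(-2.2511, 3.6515) = 6*(-2.2511)^2 + 1*3.6515^2 = 43.739


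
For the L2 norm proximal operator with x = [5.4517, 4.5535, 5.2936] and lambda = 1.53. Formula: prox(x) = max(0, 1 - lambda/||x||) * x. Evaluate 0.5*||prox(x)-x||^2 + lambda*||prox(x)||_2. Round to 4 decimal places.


Step 1: Compute ||x||.
||x|| = 8.8588
Step 2: Compute scaling factor.
scale = max(0, 1 - 1.53/8.8588) = 0.8273
Step 3: prox(x) = [4.5101, 3.7671, 4.3793]
||prox(x)|| = 7.3288
Step 4: Proximal objective.
0.5*||prox-x||^2 = 1.1705
lambda*||prox|| = 11.2131
Total = 12.3834


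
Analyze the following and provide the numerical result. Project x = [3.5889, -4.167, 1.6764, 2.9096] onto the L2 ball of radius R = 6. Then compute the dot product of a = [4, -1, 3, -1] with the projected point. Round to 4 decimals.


Step 1: Compute ||x|| (intermediates to 6 decimals).
||x|| = sqrt(3.5889^2 + (-4.167)^2 + 1.6764^2 + 2.9096^2) = 6.443616
Step 2: Project.
Since ||x|| > R, scale = R/||x|| = 6/6.443616 = 0.931154, proj(x) = scale * x
proj(x) = [3.341819, -3.880119, 1.560987, 2.709286]
Step 3: Dot product.
a^T * proj(x) = 4*3.341819 - 1*(-3.880119) + 3*1.560987 - 1*2.709286 = 19.2211


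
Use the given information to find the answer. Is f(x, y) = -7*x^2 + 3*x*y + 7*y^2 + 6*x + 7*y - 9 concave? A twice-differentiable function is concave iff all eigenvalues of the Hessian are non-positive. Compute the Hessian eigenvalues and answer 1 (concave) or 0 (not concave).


The Hessian of f(x,y) = -7*x^2 + 3*x*y + 7*y^2 + 6*x + 7*y - 9 is:
H = [[-14, 3], [3, 14]]
Trace = -14 + 14 = 0
Determinant = -14*14 - (3)^2 = -205
Discriminant = (0)^2 - 4*-205 = 820.0
Eigenvalues: lambda_1 = -14.3178, lambda_2 = 14.3178
The function is not concave.

0


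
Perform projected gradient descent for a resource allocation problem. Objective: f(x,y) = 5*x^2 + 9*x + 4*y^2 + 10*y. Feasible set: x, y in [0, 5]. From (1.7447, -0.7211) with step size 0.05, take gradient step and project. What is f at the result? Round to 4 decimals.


Step 1: Compute gradient at (1.7447, -0.7211).
grad_x = 2*5*1.7447 + 9 = 26.447
grad_y = 2*4*-0.7211 + 10 = 4.2312
Step 2: Gradient step.
x_raw = 1.7447 - 0.05*26.447 = 0.4224
y_raw = -0.7211 - 0.05*4.2312 = -0.9327
Step 3: Project onto [0, 5].
x_proj = clip(0.4224) = 0.4224
y_proj = clip(-0.9327) = 0.0
Step 4: Evaluate f.
f(0.4224, 0.0) = 4.693


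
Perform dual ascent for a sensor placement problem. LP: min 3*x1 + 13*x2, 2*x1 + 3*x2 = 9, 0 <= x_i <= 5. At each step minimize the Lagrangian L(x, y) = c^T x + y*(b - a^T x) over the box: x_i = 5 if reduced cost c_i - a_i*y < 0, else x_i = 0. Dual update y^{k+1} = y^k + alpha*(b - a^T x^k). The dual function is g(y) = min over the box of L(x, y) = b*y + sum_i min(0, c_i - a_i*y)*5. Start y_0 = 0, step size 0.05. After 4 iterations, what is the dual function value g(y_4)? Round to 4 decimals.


Dual ascent for LP: min 3*x1 + 13*x2, 2*x1 + 3*x2 = 9, 0 <= x_i <= 5
Step 1: y^k = 0.0, reduced costs: (3.0, 13.0)
  x^k = (0.0, 0.0), subgradient = b - a^T x = 9.0
  y^{k+1} = 0.0 + 0.05*9.0 = 0.45
Step 2: y^k = 0.45, reduced costs: (2.1, 11.65)
  x^k = (0.0, 0.0), subgradient = b - a^T x = 9.0
  y^{k+1} = 0.45 + 0.05*9.0 = 0.9
Step 3: y^k = 0.9, reduced costs: (1.2, 10.3)
  x^k = (0.0, 0.0), subgradient = b - a^T x = 9.0
  y^{k+1} = 0.9 + 0.05*9.0 = 1.35
Step 4: y^k = 1.35, reduced costs: (0.3, 8.95)
  x^k = (0.0, 0.0), subgradient = b - a^T x = 9.0
  y^{k+1} = 1.35 + 0.05*9.0 = 1.8
Dual objective at y_4 = 1.8: reduced costs (-0.6, 7.6), box minimizer x = (5.0, 0.0)
g(y_4) = b*y + (c1 - a1*y)*x1 + (c2 - a2*y)*x2 = 9*1.8 + (-0.6)*5.0 + 7.6*0.0 = 16.2 - 3.0 + 0.0 = 13.2


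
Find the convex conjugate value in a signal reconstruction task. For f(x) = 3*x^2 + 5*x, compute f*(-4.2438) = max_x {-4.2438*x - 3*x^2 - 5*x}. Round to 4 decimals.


f*(y) = sup_x {y*x - a*x^2 - b*x} = sup_x {(y-b)*x - a*x^2}
FOC: (y - b) - 2a*x = 0 => x* = (y - b)/(2a)
x* = (-4.2438 - 5)/(2*3) = -1.5406
f*(-4.2438) = (y-b)^2/(4a) = (-4.2438 - 5)^2/(4*3)
= 85.4478/12 = 7.1207


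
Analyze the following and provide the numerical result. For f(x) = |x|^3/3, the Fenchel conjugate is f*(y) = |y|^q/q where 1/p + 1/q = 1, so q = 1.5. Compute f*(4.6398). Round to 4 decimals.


The conjugate exponent q satisfies 1/p + 1/q = 1.
p = 3, so q = 3/(3 - 1) = 1.5
|y|^q = 4.6398^1.5 = 9.9942
f*(4.6398) = 9.9942 / 1.5 = 6.6628


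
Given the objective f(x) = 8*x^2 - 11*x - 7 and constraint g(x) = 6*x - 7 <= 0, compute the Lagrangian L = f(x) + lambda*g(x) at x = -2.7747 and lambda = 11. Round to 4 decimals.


Step 1: Evaluate f(x).
f(-2.7747) = 8*(-2.7747)^2 - 11*(-2.7747) - 7 = 85.1134
Step 2: Evaluate g(x).
g(-2.7747) = 6*-2.7747 - 7 = -23.6482
Step 3: Compute Lagrangian.
L = 85.1134 + 11*-23.6482 = -175.0168


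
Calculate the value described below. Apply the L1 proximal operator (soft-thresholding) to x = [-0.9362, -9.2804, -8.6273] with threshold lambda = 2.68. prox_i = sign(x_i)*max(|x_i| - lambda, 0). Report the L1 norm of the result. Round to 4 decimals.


Soft-thresholding with lambda = 2.68:
prox(-0.9362) = sign(-0.9362)*max(|-0.9362| - 2.68, 0) = 0.0
prox(-9.2804) = sign(-9.2804)*max(|-9.2804| - 2.68, 0) = -6.6004
prox(-8.6273) = sign(-8.6273)*max(|-8.6273| - 2.68, 0) = -5.9473
prox(x) = [0.0, -6.6004, -5.9473]
||prox(x)||_1 = 0.0 + 6.6004 + 5.9473 = 12.5477


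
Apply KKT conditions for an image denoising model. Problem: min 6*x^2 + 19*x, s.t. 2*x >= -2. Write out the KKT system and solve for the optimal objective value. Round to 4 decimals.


Step 1: Try lambda = 0 (constraint inactive).
x_unc = -19/(2*6) = -1.5833
Check: 2*-1.5833 = -3.1666 < -2 -- violated!
Step 2: Constraint must be active: 2*x = -2
x* = -2/2 = -1.0
lambda = (2*6*(-1.0) + 19)/2 = 3.5
Step 3: Compute optimal value.
f(x*) = 6*(-1.0)^2 + 19*(-1.0) = -13.0


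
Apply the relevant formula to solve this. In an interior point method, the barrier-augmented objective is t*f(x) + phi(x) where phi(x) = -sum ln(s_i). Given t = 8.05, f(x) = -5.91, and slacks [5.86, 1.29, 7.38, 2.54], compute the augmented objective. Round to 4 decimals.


Step 1: Compute log-barrier.
ln values: [1.7681, 0.2546, 1.9988, 0.9322]
phi = -(1.7681 + 0.2546 + 1.9988 + 0.9322) = -4.9537
Step 2: Compute augmented objective.
t*f(x) = 8.05*-5.91 = -47.5755
Total = -47.5755 - 4.9537 = -52.5292


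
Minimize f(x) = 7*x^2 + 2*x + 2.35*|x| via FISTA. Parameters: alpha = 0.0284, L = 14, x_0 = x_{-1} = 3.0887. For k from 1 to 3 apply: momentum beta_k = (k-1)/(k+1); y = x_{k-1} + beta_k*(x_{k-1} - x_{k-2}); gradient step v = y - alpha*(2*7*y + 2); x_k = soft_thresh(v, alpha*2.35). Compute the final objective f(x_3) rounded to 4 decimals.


FISTA on f(x) = 7*x^2 + 2*x + 2.35*|x|
L = 14, alpha = 0.0284
Iteration 1: beta = 0.0, y = 3.0887 + 0.0*(3.0887 - 3.0887) = 3.0887
  grad(y) = 45.2418, v = y - alpha*grad = 1.8038
  prox(v) = soft_thresh(1.8038, 0.0667) = 1.7371
Iteration 2: beta = 0.3333, y = 1.7371 + 0.3333*(1.7371 - 3.0887) = 1.2866
  grad(y) = 20.0118, v = y - alpha*grad = 0.7182
  prox(v) = soft_thresh(0.7182, 0.0667) = 0.6515
Iteration 3: beta = 0.5, y = 0.6515 + 0.5*(0.6515 - 1.7371) = 0.1087
  grad(y) = 3.5215, v = y - alpha*grad = 0.0087
  prox(v) = soft_thresh(0.0087, 0.0667) = 0.0
f(x_3) = 7*0.0^2 + 2*0.0 + 2.35*|0.0| = 0.0


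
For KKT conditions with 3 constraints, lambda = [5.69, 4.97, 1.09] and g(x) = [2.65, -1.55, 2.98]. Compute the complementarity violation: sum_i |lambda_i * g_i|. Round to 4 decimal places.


KKT complementary slackness check:
lambda_1 * g_1 = 5.69 * 2.65 = 15.0785
lambda_2 * g_2 = 4.97 * -1.55 = -7.7035
lambda_3 * g_3 = 1.09 * 2.98 = 3.2482
Total violation = 15.0785 + 7.7035 + 3.2482 = 26.0302


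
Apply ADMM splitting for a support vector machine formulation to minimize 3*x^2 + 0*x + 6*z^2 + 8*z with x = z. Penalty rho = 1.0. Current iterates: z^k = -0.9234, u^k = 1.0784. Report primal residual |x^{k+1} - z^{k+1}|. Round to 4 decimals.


ADMM iteration with rho = 1.0, z^k = -0.9234, u^k = 1.0784
Step 1: x-update.
Minimize 3*x^2 + 0*x + (1.0/2)*(x + 0.9234 + 1.0784)^2
FOC: (2*3 + 1.0)*x = 0 + 1.0*(-0.9234 - 1.0784)
x^{k+1} = -0.286
Step 2: z-update.
Minimize 6*z^2 + 8*z + (1.0/2)*(-0.286 - z + 1.0784)^2
FOC: (2*6 + 1.0)*z = -8 + 1.0*(-0.286 + 1.0784)
z^{k+1} = -0.5544
Step 3: u-update.
u^{k+1} = 1.0784 - 0.286 + 0.5544 = 1.3469
Step 4: Primal residual = |-0.286 + 0.5544| = 0.2685


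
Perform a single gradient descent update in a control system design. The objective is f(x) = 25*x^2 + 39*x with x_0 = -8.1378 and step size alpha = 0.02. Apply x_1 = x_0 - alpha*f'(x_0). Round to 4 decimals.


We compute the gradient at x_0 and apply the update.
f'(x) = 50*x + 39
f'(-8.1378) = 50*-8.1378 + 39 = -367.89
x_1 = -8.1378 - 0.02*-367.89 = -0.78


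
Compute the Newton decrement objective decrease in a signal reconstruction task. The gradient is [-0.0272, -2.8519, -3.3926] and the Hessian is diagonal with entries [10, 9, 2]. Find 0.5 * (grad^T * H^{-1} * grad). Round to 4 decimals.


Step 1: H is diagonal, so H^(-1) * g = [-0.0027, -0.3169, -1.6963].
Step 2: g^T H^(-1) g = sum_i g_i^2 / H_ii
  = (-0.0272)^2/10 + (-2.8519)^2/9 + (-3.3926)^2/2
  = 0.0001 + 0.9037 + 5.7549 = 6.6586
Step 3: Objective decrease = 0.5 * g^T H^(-1) g = 3.3293


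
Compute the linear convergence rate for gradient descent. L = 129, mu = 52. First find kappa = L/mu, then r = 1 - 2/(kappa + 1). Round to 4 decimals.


Step 1: Compute the condition number.
kappa = L/mu = 129/52 = 2.4808
Step 2: Compute the convergence rate.
r = 1 - 2/(kappa + 1) = 1 - 2*mu/(L + mu) = (L - mu)/(L + mu) = 77/181 = 0.4254


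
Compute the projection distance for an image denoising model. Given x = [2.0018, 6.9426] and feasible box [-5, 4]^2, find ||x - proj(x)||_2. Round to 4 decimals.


Project each component onto [-5, 4].
clip(2.0018) = 2.0018, clip(6.9426) = 4.0
Projection = [2.0018, 4.0]
Squared diffs: [0.0, 8.6589]
Distance = sqrt(8.6589) = 2.9426


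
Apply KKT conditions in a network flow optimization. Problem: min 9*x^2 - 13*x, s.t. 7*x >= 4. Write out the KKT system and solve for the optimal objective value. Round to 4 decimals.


Step 1: Try lambda = 0 (constraint inactive).
Stationarity: 2*9*x - 13 = 0
x* = 13/(2*9) = 13/18 = 0.7222 (rounded; the exact value 13/18 is used below)
Check constraint: 7*0.7222 = 5.0554 >= 4 -- satisfied.
Step 2: Compute optimal value.
f(x*) = 9*(13/18)^2 - 13*(13/18) = -4.6944


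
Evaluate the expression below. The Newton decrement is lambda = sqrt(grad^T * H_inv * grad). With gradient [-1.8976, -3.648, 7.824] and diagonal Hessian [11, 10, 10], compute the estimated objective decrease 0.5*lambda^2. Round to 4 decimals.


Step 1: H is diagonal, so H^(-1) * g = [-0.1725, -0.3648, 0.7824].
Step 2: g^T H^(-1) g = sum_i g_i^2 / H_ii
  = (-1.8976)^2/11 + (-3.648)^2/10 + (7.824)^2/10
  = 0.3274 + 1.3308 + 6.1215 = 7.7796
Step 3: Objective decrease = 0.5 * g^T H^(-1) g = 3.8898


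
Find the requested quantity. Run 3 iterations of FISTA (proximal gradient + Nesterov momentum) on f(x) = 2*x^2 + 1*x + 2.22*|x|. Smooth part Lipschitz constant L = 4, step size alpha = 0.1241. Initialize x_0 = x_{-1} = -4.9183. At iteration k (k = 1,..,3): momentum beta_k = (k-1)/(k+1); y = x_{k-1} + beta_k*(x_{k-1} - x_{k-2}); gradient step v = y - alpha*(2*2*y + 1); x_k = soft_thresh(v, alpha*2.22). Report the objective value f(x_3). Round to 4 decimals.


FISTA on f(x) = 2*x^2 + 1*x + 2.22*|x|
L = 4, alpha = 0.1241
Iteration 1: beta = 0.0, y = -4.9183 + 0.0*(-4.9183 + 4.9183) = -4.9183
  grad(y) = -18.6732, v = y - alpha*grad = -2.601
  prox(v) = soft_thresh(-2.601, 0.2755) = -2.3255
Iteration 2: beta = 0.3333, y = -2.3255 + 0.3333*(-2.3255 + 4.9183) = -1.4612
  grad(y) = -4.8447, v = y - alpha*grad = -0.8599
  prox(v) = soft_thresh(-0.8599, 0.2755) = -0.5844
Iteration 3: beta = 0.5, y = -0.5844 + 0.5*(-0.5844 + 2.3255) = 0.2861
  grad(y) = 2.1442, v = y - alpha*grad = 0.02
  prox(v) = soft_thresh(0.02, 0.2755) = 0.0
f(x_3) = 2*0.0^2 + 1*0.0 + 2.22*|0.0| = 0.0


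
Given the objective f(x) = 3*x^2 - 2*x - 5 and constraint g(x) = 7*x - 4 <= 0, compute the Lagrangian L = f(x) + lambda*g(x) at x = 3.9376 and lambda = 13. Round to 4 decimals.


Step 1: Evaluate f(x).
f(3.9376) = 3*3.9376^2 - 2*3.9376 - 5 = 33.6389
Step 2: Evaluate g(x).
g(3.9376) = 7*3.9376 - 4 = 23.5632
Step 3: Compute Lagrangian.
L = 33.6389 + 13*23.5632 = 339.9605


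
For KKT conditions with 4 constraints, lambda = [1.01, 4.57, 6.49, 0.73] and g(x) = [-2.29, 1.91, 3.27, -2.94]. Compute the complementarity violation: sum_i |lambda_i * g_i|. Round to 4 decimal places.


KKT complementary slackness check:
lambda_1 * g_1 = 1.01 * -2.29 = -2.3129
lambda_2 * g_2 = 4.57 * 1.91 = 8.7287
lambda_3 * g_3 = 6.49 * 3.27 = 21.2223
lambda_4 * g_4 = 0.73 * -2.94 = -2.1462
Total violation = 2.3129 + 8.7287 + 21.2223 + 2.1462 = 34.4101


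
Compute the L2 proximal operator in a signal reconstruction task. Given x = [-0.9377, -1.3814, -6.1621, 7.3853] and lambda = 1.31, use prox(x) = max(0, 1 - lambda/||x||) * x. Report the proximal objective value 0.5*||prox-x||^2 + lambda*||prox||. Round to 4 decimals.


Step 1: Compute ||x||.
||x|| = 9.7623
Step 2: Compute scaling factor.
scale = max(0, 1 - 1.31/9.7623) = 0.8658
Step 3: prox(x) = [-0.8119, -1.196, -5.3352, 6.3943]
||prox(x)|| = 8.4523
Step 4: Proximal objective.
0.5*||prox-x||^2 = 0.8581
lambda*||prox|| = 11.0725
Total = 11.9305


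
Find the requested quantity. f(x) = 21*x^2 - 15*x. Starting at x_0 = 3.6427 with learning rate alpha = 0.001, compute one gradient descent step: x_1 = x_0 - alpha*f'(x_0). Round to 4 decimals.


We compute the gradient at x_0 and apply the update.
f'(x) = 42*x - 15
f'(3.6427) = 42*3.6427 - 15 = 137.9934
x_1 = 3.6427 - 0.001*137.9934 = 3.5047


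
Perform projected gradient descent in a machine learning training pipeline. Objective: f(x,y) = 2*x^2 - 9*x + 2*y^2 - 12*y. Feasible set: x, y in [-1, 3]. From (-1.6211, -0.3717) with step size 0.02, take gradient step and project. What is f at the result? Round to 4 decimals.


Step 1: Compute gradient at (-1.6211, -0.3717).
grad_x = 2*2*-1.6211 - 9 = -15.4844
grad_y = 2*2*-0.3717 - 12 = -13.4868
Step 2: Gradient step.
x_raw = -1.6211 - 0.02*-15.4844 = -1.3114
y_raw = -0.3717 - 0.02*-13.4868 = -0.102
Step 3: Project onto [-1, 3].
x_proj = clip(-1.3114) = -1.0
y_proj = clip(-0.102) = -0.102
Step 4: Evaluate f.
f(-1.0, -0.102) = 12.2444


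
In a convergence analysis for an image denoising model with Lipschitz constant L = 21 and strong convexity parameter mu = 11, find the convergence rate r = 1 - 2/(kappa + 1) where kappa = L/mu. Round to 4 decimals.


Step 1: Compute the condition number.
kappa = L/mu = 21/11 = 1.9091
Step 2: Compute the convergence rate.
r = 1 - 2/(kappa + 1) = 1 - 2*mu/(L + mu) = (L - mu)/(L + mu) = 10/32 = 0.3125


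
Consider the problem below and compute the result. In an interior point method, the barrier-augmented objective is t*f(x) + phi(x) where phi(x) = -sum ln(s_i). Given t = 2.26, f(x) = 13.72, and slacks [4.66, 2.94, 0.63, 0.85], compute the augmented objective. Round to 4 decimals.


Step 1: Compute log-barrier.
ln values: [1.539, 1.0784, -0.462, -0.1625]
phi = -(1.539 + 1.0784 - 0.462 - 0.1625) = -1.9929
Step 2: Compute augmented objective.
t*f(x) = 2.26*13.72 = 31.0072
Total = 31.0072 - 1.9929 = 29.0143


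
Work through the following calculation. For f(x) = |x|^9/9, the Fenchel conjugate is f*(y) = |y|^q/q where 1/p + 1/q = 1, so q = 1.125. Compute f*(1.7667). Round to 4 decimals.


The conjugate exponent q satisfies 1/p + 1/q = 1.
p = 9, so q = 9/(9 - 1) = 1.125
|y|^q = 1.7667^1.125 = 1.897
f*(1.7667) = 1.897 / 1.125 = 1.6862


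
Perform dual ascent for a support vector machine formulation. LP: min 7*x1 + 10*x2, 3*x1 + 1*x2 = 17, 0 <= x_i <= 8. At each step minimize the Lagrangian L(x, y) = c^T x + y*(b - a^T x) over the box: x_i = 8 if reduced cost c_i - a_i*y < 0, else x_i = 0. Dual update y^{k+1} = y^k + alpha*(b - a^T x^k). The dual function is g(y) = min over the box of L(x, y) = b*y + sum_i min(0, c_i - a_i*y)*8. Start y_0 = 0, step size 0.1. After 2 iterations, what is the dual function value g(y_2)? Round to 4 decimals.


Dual ascent for LP: min 7*x1 + 10*x2, 3*x1 + 1*x2 = 17, 0 <= x_i <= 8
Step 1: y^k = 0.0, reduced costs: (7.0, 10.0)
  x^k = (0.0, 0.0), subgradient = b - a^T x = 17.0
  y^{k+1} = 0.0 + 0.1*17.0 = 1.7
Step 2: y^k = 1.7, reduced costs: (1.9, 8.3)
  x^k = (0.0, 0.0), subgradient = b - a^T x = 17.0
  y^{k+1} = 1.7 + 0.1*17.0 = 3.4
Dual objective at y_2 = 3.4: reduced costs (-3.2, 6.6), box minimizer x = (8.0, 0.0)
g(y_2) = b*y + (c1 - a1*y)*x1 + (c2 - a2*y)*x2 = 17*3.4 + (-3.2)*8.0 + 6.6*0.0 = 57.8 - 25.6 + 0.0 = 32.2


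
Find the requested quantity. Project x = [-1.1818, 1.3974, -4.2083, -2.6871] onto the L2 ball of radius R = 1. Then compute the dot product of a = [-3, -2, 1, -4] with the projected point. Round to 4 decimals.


Step 1: Compute ||x|| (intermediates to 6 decimals).
||x|| = sqrt((-1.1818)^2 + 1.3974^2 + (-4.2083)^2 + (-2.6871)^2) = 5.317864
Step 2: Project.
Since ||x|| > R, scale = R/||x|| = 1/5.317864 = 0.188045, proj(x) = scale * x
proj(x) = [-0.222232, 0.262774, -0.79135, -0.505296]
Step 3: Dot product.
a^T * proj(x) = -3*(-0.222232) - 2*0.262774 + 1*(-0.79135) - 4*(-0.505296) = 1.371


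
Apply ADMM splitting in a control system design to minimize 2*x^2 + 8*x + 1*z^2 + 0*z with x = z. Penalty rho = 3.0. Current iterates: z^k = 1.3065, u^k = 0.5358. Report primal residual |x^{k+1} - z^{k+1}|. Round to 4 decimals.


ADMM iteration with rho = 3.0, z^k = 1.3065, u^k = 0.5358
Step 1: x-update.
Minimize 2*x^2 + 8*x + (3.0/2)*(x - 1.3065 + 0.5358)^2
FOC: (2*2 + 3.0)*x = -8 + 3.0*(1.3065 - 0.5358)
x^{k+1} = -0.8126
Step 2: z-update.
Minimize 1*z^2 + 0*z + (3.0/2)*(-0.8126 - z + 0.5358)^2
FOC: (2*1 + 3.0)*z = 0 + 3.0*(-0.8126 + 0.5358)
z^{k+1} = -0.1661
Step 3: u-update.
u^{k+1} = 0.5358 - 0.8126 + 0.1661 = -0.1107
Step 4: Primal residual = |-0.8126 + 0.1661| = 0.6465


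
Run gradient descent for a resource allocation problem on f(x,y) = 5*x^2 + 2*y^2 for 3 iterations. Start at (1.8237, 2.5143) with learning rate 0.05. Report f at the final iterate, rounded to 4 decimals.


Gradient descent on f(x,y) = 5*x^2 + 2*y^2.
Starting point: (1.8237, 2.5143), alpha = 0.05
Step 1: grad_x = 2*5*1.8237 = 18.237, grad_y = 2*2*2.5143 = 10.0572
  x_1 = 1.8237 - 0.05*18.237 = 0.9119
  y_1 = 2.5143 - 0.05*10.0572 = 2.0114
Step 2: grad_x = 2*5*0.9119 = 9.1185, grad_y = 2*2*2.0114 = 8.0458
  x_2 = 0.9119 - 0.05*9.1185 = 0.4559
  y_2 = 2.0114 - 0.05*8.0458 = 1.6092
Step 3: grad_x = 2*5*0.4559 = 4.5593, grad_y = 2*2*1.6092 = 6.4366
  x_3 = 0.4559 - 0.05*4.5593 = 0.228
  y_3 = 1.6092 - 0.05*6.4366 = 1.2873
f(0.228, 1.2873) = 5*0.228^2 + 2*1.2873^2 = 3.5742


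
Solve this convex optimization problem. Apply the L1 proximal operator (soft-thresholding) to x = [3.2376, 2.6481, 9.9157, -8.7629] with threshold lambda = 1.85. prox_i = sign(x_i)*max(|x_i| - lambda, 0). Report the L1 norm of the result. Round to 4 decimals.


Soft-thresholding with lambda = 1.85:
prox(3.2376) = sign(3.2376)*max(|3.2376| - 1.85, 0) = 1.3876
prox(2.6481) = sign(2.6481)*max(|2.6481| - 1.85, 0) = 0.7981
prox(9.9157) = sign(9.9157)*max(|9.9157| - 1.85, 0) = 8.0657
prox(-8.7629) = sign(-8.7629)*max(|-8.7629| - 1.85, 0) = -6.9129
prox(x) = [1.3876, 0.7981, 8.0657, -6.9129]
||prox(x)||_1 = 1.3876 + 0.7981 + 8.0657 + 6.9129 = 17.1643


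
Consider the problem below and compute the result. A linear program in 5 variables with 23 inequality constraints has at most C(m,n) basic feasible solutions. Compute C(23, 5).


Each vertex corresponds to some choice of n active constraints out of m, so the number of vertices is at most C(m, n) = m! / (n!(m-n)!).
m = 23, n = 5
Numerator: 23 * 22 * 21 * 20 * 19
Denominator: 5! = 120
C(23, 5) = 33649
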